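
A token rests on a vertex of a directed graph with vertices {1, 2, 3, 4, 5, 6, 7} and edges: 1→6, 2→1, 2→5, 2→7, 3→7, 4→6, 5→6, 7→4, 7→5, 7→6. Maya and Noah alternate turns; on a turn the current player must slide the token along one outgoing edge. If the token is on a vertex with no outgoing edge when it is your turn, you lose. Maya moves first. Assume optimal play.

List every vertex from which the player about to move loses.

Work bottom-up. With no move the player to move loses. Otherwise the position is W if at least one move leads to an L position for the opponent, and L if every move leads to a W.
Every edge goes from a vertex to one that appears earlier in the order 6, 5, 4, 7, 1, 2, 3, so processing vertices in that order labels each vertex after all of its successors.
6: no outgoing edge → L
5: reaches L-position 6 → W
4: reaches L-position 6 → W
7: reaches L-position 6 → W
1: reaches L-position 6 → W
2: only reaches 1(W), 7(W), 5(W), all W → L
3: only reaches 7(W), which is W → L
Reading off the rows marked L gives the requested list; there are 3 such vertices.

2, 3, 6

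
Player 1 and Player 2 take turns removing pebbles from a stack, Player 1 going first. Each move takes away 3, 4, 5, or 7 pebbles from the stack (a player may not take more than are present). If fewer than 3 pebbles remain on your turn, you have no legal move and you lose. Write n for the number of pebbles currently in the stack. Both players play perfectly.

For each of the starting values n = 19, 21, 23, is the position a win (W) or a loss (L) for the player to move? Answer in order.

19: W, 21: L, 23: W

Build the W/L table. Terminal = L. A non-terminal position is W if it has a move to some L; otherwise it is L.
n=0: no move → L
n=1: no move → L
n=2: no move → L
n=3: can move to 0, which is L ⇒ W
n=4: can move to 1, which is L ⇒ W
n=5: can move to 2, which is L ⇒ W
n=6: can move to 2, which is L ⇒ W
n=7: can move to 2, which is L ⇒ W
n=8: can move to 1, which is L ⇒ W
n=9: can move to 2, which is L ⇒ W
n=10: moves to 7(W), 6(W), 5(W), 3(W); every one is W ⇒ L
n=11: moves to 8(W), 7(W), 6(W), 4(W); every one is W ⇒ L
n=12: moves to 9(W), 8(W), 7(W), 5(W); every one is W ⇒ L
n=13: can move to 10, which is L ⇒ W
n=14: can move to 11, which is L ⇒ W
n=15: can move to 12, which is L ⇒ W
n=16: can move to 12, which is L ⇒ W
n=17: can move to 12, which is L ⇒ W
n=18: can move to 11, which is L ⇒ W
n=19: can move to 12, which is L ⇒ W
n=20: moves to 17(W), 16(W), 15(W), 13(W); every one is W ⇒ L
n=21: moves to 18(W), 17(W), 16(W), 14(W); every one is W ⇒ L
n=22: moves to 19(W), 18(W), 17(W), 15(W); every one is W ⇒ L
n=23: can move to 20, which is L ⇒ W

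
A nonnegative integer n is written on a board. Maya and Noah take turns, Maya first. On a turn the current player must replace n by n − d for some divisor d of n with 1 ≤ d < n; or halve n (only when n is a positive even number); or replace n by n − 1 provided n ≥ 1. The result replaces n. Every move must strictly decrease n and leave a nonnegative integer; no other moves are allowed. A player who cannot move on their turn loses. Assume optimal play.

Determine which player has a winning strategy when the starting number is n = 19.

Work bottom-up. With no move the player to move loses. Otherwise the position is W if at least one move leads to an L position for the opponent, and L if every move leads to a W.
n=0: no move → L
n=1: W (go to 0, an L position)
n=2: L (sole option 1(W) is W)
n=3: W (go to 2, an L position)
n=4: W (go to 2, an L position)
n=5: L (sole option 4(W) is W)
n=6: W (go to 5, an L position)
n=7: L (sole option 6(W) is W)
n=8: W (go to 7, an L position)
n=9: L (options 6(W), 8(W) are all W)
n=10: W (go to 5, an L position)
n=11: L (sole option 10(W) is W)
n=12: W (go to 9, an L position)
n=13: L (sole option 12(W) is W)
n=14: W (go to 7, an L position)
n=15: L (options 10(W), 12(W), 14(W) are all W)
n=16: W (go to 15, an L position)
n=17: L (sole option 16(W) is W)
n=18: W (go to 9, an L position)
n=19: L (sole option 18(W) is W)
The starting position 19 is L: whatever Maya does, the opponent receives a W position.

Noah wins.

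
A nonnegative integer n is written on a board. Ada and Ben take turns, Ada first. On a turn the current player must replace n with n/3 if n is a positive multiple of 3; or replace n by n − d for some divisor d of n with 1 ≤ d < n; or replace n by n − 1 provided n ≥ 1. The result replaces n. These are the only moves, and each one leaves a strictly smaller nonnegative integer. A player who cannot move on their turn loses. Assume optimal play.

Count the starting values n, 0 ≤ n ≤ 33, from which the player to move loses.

13

Work bottom-up. With no move the player to move loses. Otherwise the position is W if at least one move leads to an L position for the opponent, and L if every move leads to a W.
n=0: no move → L
n=1: can move to 0, which is L ⇒ W
n=2: the only move is to 1(W), a W ⇒ L
n=3: can move to 2, which is L ⇒ W
n=4: can move to 2, which is L ⇒ W
n=5: the only move is to 4(W), a W ⇒ L
n=6: can move to 2, which is L ⇒ W
n=7: the only move is to 6(W), a W ⇒ L
n=8: can move to 7, which is L ⇒ W
n=9: moves to 3(W), 6(W), 8(W); every one is W ⇒ L
n=10: can move to 5, which is L ⇒ W
n=11: the only move is to 10(W), a W ⇒ L
n=12: can move to 9, which is L ⇒ W
n=13: the only move is to 12(W), a W ⇒ L
n=14: can move to 7, which is L ⇒ W
n=15: can move to 5, which is L ⇒ W
n=16: moves to 8(W), 12(W), 14(W), 15(W); every one is W ⇒ L
n=17: can move to 16, which is L ⇒ W
n=18: can move to 9, which is L ⇒ W
n=19: the only move is to 18(W), a W ⇒ L
n=20: can move to 16, which is L ⇒ W
n=21: can move to 7, which is L ⇒ W
n=22: can move to 11, which is L ⇒ W
n=23: the only move is to 22(W), a W ⇒ L
n=24: can move to 16, which is L ⇒ W
n=25: moves to 20(W), 24(W); every one is W ⇒ L
n=26: can move to 13, which is L ⇒ W
n=27: can move to 9, which is L ⇒ W
n=28: moves to 14(W), 21(W), 24(W), 26(W), 27(W); every one is W ⇒ L
n=29: can move to 28, which is L ⇒ W
n=30: can move to 25, which is L ⇒ W
n=31: the only move is to 30(W), a W ⇒ L
n=32: can move to 16, which is L ⇒ W
n=33: can move to 11, which is L ⇒ W
L entries with 0 ≤ n ≤ 33: n = 0, 2, 5, 7, 9, 11, 13, 16, 19, 23, 25, 28, 31; that makes 13.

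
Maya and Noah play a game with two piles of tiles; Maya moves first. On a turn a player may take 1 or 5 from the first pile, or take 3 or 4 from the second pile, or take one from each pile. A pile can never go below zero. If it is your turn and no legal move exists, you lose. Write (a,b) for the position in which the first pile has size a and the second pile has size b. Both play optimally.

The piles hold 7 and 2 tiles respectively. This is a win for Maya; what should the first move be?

Move to (6,2).

Classify positions by backward induction: terminal positions (no move available) are L. From any other position, the mover wins iff some move reaches an L.
No move ever increases a pile, so every position that can arise here has a ≤ 7 and b ≤ 2; it is enough to label the cells with 0 ≤ a ≤ 7 and 0 ≤ b ≤ 2.
Every move lowers a or b (never raises either), so fill the grid row by row in increasing a, and left to right within a row: each cell's successors are then already labelled.
      b=0  b=1  b=2
a=0:    L    L    L
a=1:    W    W    W
a=2:    L    L    L
a=3:    W    W    W
a=4:    L    L    L
a=5:    W    W    W
a=6:    L    L    L
a=7:    W    W    W
Cells with no legal move (terminal, hence L): (0,0), (0,1), (0,2).
The remaining L cells, each justified by listing all of its moves:
(2,0): →(1,0)(W) only, which is W, so L
(2,1): →(1,1)(W), (1,0)(W) — all W, so L
(2,2): →(1,2)(W), (1,1)(W) — all W, so L
(4,0): →(3,0)(W) only, which is W, so L
(4,1): →(3,1)(W), (3,0)(W) — all W, so L
(4,2): →(3,2)(W), (3,1)(W) — all W, so L
(6,0): →(5,0)(W), (1,0)(W) — all W, so L
(6,1): →(5,1)(W), (1,1)(W), (5,0)(W) — all W, so L
(6,2): →(5,2)(W), (1,2)(W), (5,1)(W) — all W, so L
Every other cell has at least one move into one of the L cells above, so it is W.
From (7,2), the L positions reachable in one move are: (6,2), (2,2), (6,1). Any move reaching one of these is winning.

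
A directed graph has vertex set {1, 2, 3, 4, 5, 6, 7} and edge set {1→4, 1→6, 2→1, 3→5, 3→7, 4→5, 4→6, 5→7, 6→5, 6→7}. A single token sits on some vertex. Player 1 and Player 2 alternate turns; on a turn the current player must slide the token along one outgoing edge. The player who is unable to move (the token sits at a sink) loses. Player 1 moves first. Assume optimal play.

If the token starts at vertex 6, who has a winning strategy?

Positions with no move are L. A position that does have a move is losing for the player to move precisely when every available move leads to a winning position for the opponent. Fill in the labels:
Every edge goes from a vertex to one that appears earlier in the order 7, 5, 6, 4, 1, 2, 3, so processing vertices in that order labels each vertex after all of its successors.
7: no outgoing edge → L
5: reaches L-position 7 → W
6: reaches L-position 7 → W
4: only reaches 6(W), 5(W), all W → L
1: reaches L-position 4 → W
2: only reaches 1(W), which is W → L
3: reaches L-position 7 → W
From 6 Player 1 can move to 7, reaching an L position.

Player 1 wins.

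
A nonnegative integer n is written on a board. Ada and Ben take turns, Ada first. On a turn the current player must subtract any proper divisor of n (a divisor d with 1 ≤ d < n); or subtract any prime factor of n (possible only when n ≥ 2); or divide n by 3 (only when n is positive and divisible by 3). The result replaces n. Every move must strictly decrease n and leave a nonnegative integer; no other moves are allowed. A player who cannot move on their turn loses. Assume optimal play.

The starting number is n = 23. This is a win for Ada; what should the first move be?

Classify positions by backward induction: terminal positions (no move available) are L. From any other position, the mover wins iff some move reaches an L.
n=0: no move → L
n=1: no move → L
n=2: W (go to 0, an L position)
n=3: W (go to 0, an L position)
n=4: L (options 2(W), 3(W) are all W)
n=5: W (go to 0, an L position)
n=6: W (go to 4, an L position)
n=7: W (go to 0, an L position)
n=8: W (go to 4, an L position)
n=9: L (options 3(W), 6(W), 8(W) are all W)
n=10: W (go to 9, an L position)
n=11: W (go to 0, an L position)
n=12: W (go to 4, an L position)
n=13: W (go to 0, an L position)
n=14: L (options 7(W), 12(W), 13(W) are all W)
n=15: W (go to 14, an L position)
n=16: W (go to 14, an L position)
n=17: W (go to 0, an L position)
n=18: W (go to 9, an L position)
n=19: W (go to 0, an L position)
n=20: L (options 10(W), 15(W), 16(W), 18(W), 19(W) are all W)
n=21: W (go to 14, an L position)
n=22: W (go to 20, an L position)
n=23: W (go to 0, an L position)
From 23, the L positions reachable in one move are: 0.

Move to 0.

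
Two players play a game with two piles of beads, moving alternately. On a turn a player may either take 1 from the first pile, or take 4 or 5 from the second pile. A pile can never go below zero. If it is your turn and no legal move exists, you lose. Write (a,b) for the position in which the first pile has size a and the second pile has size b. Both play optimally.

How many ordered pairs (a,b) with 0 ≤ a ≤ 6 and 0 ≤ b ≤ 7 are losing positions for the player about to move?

Build the W/L table. Terminal = L. A non-terminal position is W if it has a move to some L; otherwise it is L.
Every move lowers a or b (never raises either), so fill the grid row by row in increasing a, and left to right within a row: each cell's successors are then already labelled.
      b=0  b=1  b=2  b=3  b=4  b=5  b=6  b=7
a=0:    L    L    L    L    W    W    W    W
a=1:    W    W    W    W    L    L    L    L
a=2:    L    L    L    L    W    W    W    W
a=3:    W    W    W    W    L    L    L    L
a=4:    L    L    L    L    W    W    W    W
a=5:    W    W    W    W    L    L    L    L
a=6:    L    L    L    L    W    W    W    W
Cells with no legal move (terminal, hence L): (0,0), (0,1), (0,2), (0,3).
The remaining L cells, each justified by listing all of its moves:
(1,4): only reaches (0,4)(W), (1,0)(W), all W → L
(1,5): only reaches (0,5)(W), (1,1)(W), (1,0)(W), all W → L
(1,6): only reaches (0,6)(W), (1,2)(W), (1,1)(W), all W → L
(1,7): only reaches (0,7)(W), (1,3)(W), (1,2)(W), all W → L
(2,0): only reaches (1,0)(W), which is W → L
(2,1): only reaches (1,1)(W), which is W → L
(2,2): only reaches (1,2)(W), which is W → L
(2,3): only reaches (1,3)(W), which is W → L
(3,4): only reaches (2,4)(W), (3,0)(W), all W → L
(3,5): only reaches (2,5)(W), (3,1)(W), (3,0)(W), all W → L
(3,6): only reaches (2,6)(W), (3,2)(W), (3,1)(W), all W → L
(3,7): only reaches (2,7)(W), (3,3)(W), (3,2)(W), all W → L
(4,0): only reaches (3,0)(W), which is W → L
(4,1): only reaches (3,1)(W), which is W → L
(4,2): only reaches (3,2)(W), which is W → L
(4,3): only reaches (3,3)(W), which is W → L
(5,4): only reaches (4,4)(W), (5,0)(W), all W → L
(5,5): only reaches (4,5)(W), (5,1)(W), (5,0)(W), all W → L
(5,6): only reaches (4,6)(W), (5,2)(W), (5,1)(W), all W → L
(5,7): only reaches (4,7)(W), (5,3)(W), (5,2)(W), all W → L
(6,0): only reaches (5,0)(W), which is W → L
(6,1): only reaches (5,1)(W), which is W → L
(6,2): only reaches (5,2)(W), which is W → L
(6,3): only reaches (5,3)(W), which is W → L
Every other cell has at least one move into one of the L cells above, so it is W.
L cells per row: a=0: 4, a=1: 4, a=2: 4, a=3: 4, a=4: 4, a=5: 4, a=6: 4; total 28.

28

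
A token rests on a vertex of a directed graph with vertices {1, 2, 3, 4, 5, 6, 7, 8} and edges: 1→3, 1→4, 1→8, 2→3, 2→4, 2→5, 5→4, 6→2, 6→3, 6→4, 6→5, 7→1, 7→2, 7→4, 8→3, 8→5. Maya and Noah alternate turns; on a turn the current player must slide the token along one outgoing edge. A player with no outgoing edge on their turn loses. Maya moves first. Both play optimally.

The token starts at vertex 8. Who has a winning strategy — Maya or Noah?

Build the W/L table. Terminal = L. A non-terminal position is W if it has a move to some L; otherwise it is L.
Every edge goes from a vertex to one that appears earlier in the order 4, 3, 5, 8, 2, 1, 7, 6, so processing vertices in that order labels each vertex after all of its successors.
4: no outgoing edge → L
3: no outgoing edge → L
5: →4(L), so W
8: →3(L), so W
2: →3(L), so W
1: →3(L), so W
7: →4(L), so W
6: →3(L), so W
The starting position 8 is W: Maya should move to 3, handing over an L position.

Maya wins.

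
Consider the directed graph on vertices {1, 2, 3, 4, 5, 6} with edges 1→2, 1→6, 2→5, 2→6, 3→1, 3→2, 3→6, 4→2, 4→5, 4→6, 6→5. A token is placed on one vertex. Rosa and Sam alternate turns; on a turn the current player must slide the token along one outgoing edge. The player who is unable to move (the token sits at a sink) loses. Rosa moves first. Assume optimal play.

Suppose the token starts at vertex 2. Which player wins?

Compute win/loss labels from the base case upward. A position with no move is L. Any other position is W if it can reach an L in one move, else L.
Every edge goes from a vertex to one that appears earlier in the order 5, 6, 2, 1, 4, 3, so processing vertices in that order labels each vertex after all of its successors.
5: no outgoing edge → L
6: W (go to 5, an L position)
2: W (go to 5, an L position)
1: L (options 2(W), 6(W) are all W)
4: W (go to 5, an L position)
3: W (go to 1, an L position)
From 2 Rosa can move to 5, reaching an L position.

Rosa wins.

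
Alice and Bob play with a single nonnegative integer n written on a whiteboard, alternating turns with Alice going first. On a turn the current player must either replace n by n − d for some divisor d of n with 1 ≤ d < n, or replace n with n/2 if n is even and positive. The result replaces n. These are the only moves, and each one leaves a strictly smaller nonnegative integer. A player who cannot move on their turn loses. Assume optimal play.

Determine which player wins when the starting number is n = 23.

Bob wins.

Label each position W (a win for the player to move) or L (a loss). A position with no legal move is L; any other position is W exactly when some move reaches an L, and L when every move reaches a W.
n=0: no move → L
n=1: no move → L
n=2: →1(L), so W
n=3: →2(W) only, which is W, so L
n=4: →3(L), so W
n=5: →4(W) only, which is W, so L
n=6: →3(L), so W
n=7: →6(W) only, which is W, so L
n=8: →7(L), so W
n=9: →6(W), 8(W) — all W, so L
n=10: →5(L), so W
n=11: →10(W) only, which is W, so L
n=12: →9(L), so W
n=13: →12(W) only, which is W, so L
n=14: →7(L), so W
n=15: →10(W), 12(W), 14(W) — all W, so L
n=16: →15(L), so W
n=17: →16(W) only, which is W, so L
n=18: →9(L), so W
n=19: →18(W) only, which is W, so L
n=20: →15(L), so W
n=21: →14(W), 18(W), 20(W) — all W, so L
n=22: →11(L), so W
n=23: →22(W) only, which is W, so L
The starting position 23 is L: whatever Alice does, the opponent receives a W position.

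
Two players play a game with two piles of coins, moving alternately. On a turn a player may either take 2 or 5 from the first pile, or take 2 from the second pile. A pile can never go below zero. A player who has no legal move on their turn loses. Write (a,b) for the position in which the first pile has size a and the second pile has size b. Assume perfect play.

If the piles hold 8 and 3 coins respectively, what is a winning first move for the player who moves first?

Move to (6,3).

Classify positions by backward induction: terminal positions (no move available) are L. From any other position, the mover wins iff some move reaches an L.
No move ever increases a pile, so every position that can arise here has a ≤ 8 and b ≤ 3; it is enough to label the cells with 0 ≤ a ≤ 8 and 0 ≤ b ≤ 3.
Every move lowers a or b (never raises either), so fill the grid row by row in increasing a, and left to right within a row: each cell's successors are then already labelled.
      b=0  b=1  b=2  b=3
a=0:    L    L    W    W
a=1:    L    L    W    W
a=2:    W    W    L    L
a=3:    W    W    L    L
a=4:    L    L    W    W
a=5:    W    W    W    W
a=6:    W    W    L    L
a=7:    L    L    W    W
a=8:    L    L    W    W
Cells with no legal move (terminal, hence L): (0,0), (0,1), (1,0), (1,1).
The remaining L cells, each justified by listing all of its moves:
(2,2): moves to (0,2)(W), (2,0)(W); every one is W ⇒ L
(2,3): moves to (0,3)(W), (2,1)(W); every one is W ⇒ L
(3,2): moves to (1,2)(W), (3,0)(W); every one is W ⇒ L
(3,3): moves to (1,3)(W), (3,1)(W); every one is W ⇒ L
(4,0): the only move is to (2,0)(W), a W ⇒ L
(4,1): the only move is to (2,1)(W), a W ⇒ L
(6,2): moves to (4,2)(W), (1,2)(W), (6,0)(W); every one is W ⇒ L
(6,3): moves to (4,3)(W), (1,3)(W), (6,1)(W); every one is W ⇒ L
(7,0): moves to (5,0)(W), (2,0)(W); every one is W ⇒ L
(7,1): moves to (5,1)(W), (2,1)(W); every one is W ⇒ L
(8,0): moves to (6,0)(W), (3,0)(W); every one is W ⇒ L
(8,1): moves to (6,1)(W), (3,1)(W); every one is W ⇒ L
Every other cell has at least one move into one of the L cells above, so it is W.
From (8,3), the L positions reachable in one move are: (6,3), (3,3), (8,1). Any move reaching one of these is winning.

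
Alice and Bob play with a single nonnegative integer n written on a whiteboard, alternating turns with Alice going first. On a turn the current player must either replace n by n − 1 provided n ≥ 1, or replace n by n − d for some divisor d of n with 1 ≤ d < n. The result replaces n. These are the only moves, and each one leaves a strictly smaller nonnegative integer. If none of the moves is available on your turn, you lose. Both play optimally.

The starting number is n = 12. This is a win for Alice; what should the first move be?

Move to 9.

Compute win/loss labels from the base case upward. A position with no move is L. Any other position is W if it can reach an L in one move, else L.
n=0: no move → L
n=1: can move to 0, which is L ⇒ W
n=2: the only move is to 1(W), a W ⇒ L
n=3: can move to 2, which is L ⇒ W
n=4: can move to 2, which is L ⇒ W
n=5: the only move is to 4(W), a W ⇒ L
n=6: can move to 5, which is L ⇒ W
n=7: the only move is to 6(W), a W ⇒ L
n=8: can move to 7, which is L ⇒ W
n=9: moves to 6(W), 8(W); every one is W ⇒ L
n=10: can move to 5, which is L ⇒ W
n=11: the only move is to 10(W), a W ⇒ L
n=12: can move to 9, which is L ⇒ W
From 12, the L positions reachable in one move are: 9, 11. Any move reaching one of these is winning.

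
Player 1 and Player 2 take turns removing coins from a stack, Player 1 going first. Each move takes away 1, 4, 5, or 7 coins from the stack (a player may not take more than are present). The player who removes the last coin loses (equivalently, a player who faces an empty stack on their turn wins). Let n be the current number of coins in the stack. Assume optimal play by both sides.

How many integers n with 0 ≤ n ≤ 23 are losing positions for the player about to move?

Build the W/L table. Terminal = W. A non-terminal position is W if it has a move to some L; otherwise it is L.
n=0: no move; the opponent has just taken the last coin and therefore loses → W
n=1: only reaches 0(W), which is W → L
n=2: reaches L-position 1 → W
n=3: only reaches 2(W), which is W → L
n=4: reaches L-position 3 → W
n=5: reaches L-position 1 → W
n=6: reaches L-position 1 → W
n=7: reaches L-position 3 → W
n=8: reaches L-position 3 → W
n=9: only reaches 8(W), 5(W), 4(W), 2(W), all W → L
n=10: reaches L-position 9 → W
n=11: only reaches 10(W), 7(W), 6(W), 4(W), all W → L
n=12: reaches L-position 11 → W
n=13: reaches L-position 9 → W
n=14: reaches L-position 9 → W
n=15: reaches L-position 11 → W
n=16: reaches L-position 11 → W
n=17: only reaches 16(W), 13(W), 12(W), 10(W), all W → L
n=18: reaches L-position 17 → W
n=19: only reaches 18(W), 15(W), 14(W), 12(W), all W → L
n=20: reaches L-position 19 → W
n=21: reaches L-position 17 → W
n=22: reaches L-position 17 → W
n=23: reaches L-position 19 → W
L entries with 0 ≤ n ≤ 23: n = 1, 3, 9, 11, 17, 19; that makes 6.

6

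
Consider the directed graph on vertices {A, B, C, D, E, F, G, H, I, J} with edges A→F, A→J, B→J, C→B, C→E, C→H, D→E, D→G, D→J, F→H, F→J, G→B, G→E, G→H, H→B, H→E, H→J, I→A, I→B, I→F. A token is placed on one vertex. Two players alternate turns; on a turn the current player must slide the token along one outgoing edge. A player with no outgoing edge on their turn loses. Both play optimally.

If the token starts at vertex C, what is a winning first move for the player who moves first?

Move to E.

Classify positions by backward induction: terminal positions (no move available) are L. From any other position, the mover wins iff some move reaches an L.
Every edge goes from a vertex to one that appears earlier in the order E, J, B, H, F, G, A, I, C, D, so processing vertices in that order labels each vertex after all of its successors.
E: no outgoing edge → L
J: no outgoing edge → L
B: reaches L-position J → W
H: reaches L-position J → W
F: reaches L-position J → W
G: reaches L-position E → W
A: reaches L-position J → W
I: only reaches A(W), F(W), B(W), all W → L
C: reaches L-position E → W
D: reaches L-position J → W
From C, the L positions reachable in one move are: E.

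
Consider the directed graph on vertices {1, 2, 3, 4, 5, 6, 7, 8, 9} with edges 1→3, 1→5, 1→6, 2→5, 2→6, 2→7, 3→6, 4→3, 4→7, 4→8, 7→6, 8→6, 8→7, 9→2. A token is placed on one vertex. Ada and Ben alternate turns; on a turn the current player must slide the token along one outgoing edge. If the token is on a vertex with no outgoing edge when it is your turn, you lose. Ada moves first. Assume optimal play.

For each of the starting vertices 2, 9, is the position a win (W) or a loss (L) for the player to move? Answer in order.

2: W, 9: L

Use the standard recursion: the mover loses at a terminal position; elsewhere, the mover wins exactly when some move hands the opponent an L position.
Every edge goes from a vertex to one that appears earlier in the order 6, 5, 7, 3, 8, 1, 2, 4, 9, so processing vertices in that order labels each vertex after all of its successors.
6: no outgoing edge → L
5: no outgoing edge → L
7: reaches L-position 6 → W
3: reaches L-position 6 → W
8: reaches L-position 6 → W
1: reaches L-position 5 → W
2: reaches L-position 5 → W
4: only reaches 8(W), 3(W), 7(W), all W → L
9: only reaches 2(W), which is W → L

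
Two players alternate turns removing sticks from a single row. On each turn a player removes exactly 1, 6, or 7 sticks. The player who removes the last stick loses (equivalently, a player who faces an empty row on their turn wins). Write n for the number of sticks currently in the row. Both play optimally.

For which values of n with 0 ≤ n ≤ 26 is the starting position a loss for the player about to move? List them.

1, 3, 5, 13, 15, 17, 25

Work bottom-up. With no move the player to move wins. Otherwise the position is W if at least one move leads to an L position for the opponent, and L if every move leads to a W.
n=0: no move; the opponent has just taken the last stick and therefore loses → W
n=1: →0(W) only, which is W, so L
n=2: →1(L), so W
n=3: →2(W) only, which is W, so L
n=4: →3(L), so W
n=5: →4(W) only, which is W, so L
n=6: →5(L), so W
n=7: →1(L), so W
n=8: →1(L), so W
n=9: →3(L), so W
n=10: →3(L), so W
n=11: →5(L), so W
n=12: →5(L), so W
n=13: →12(W), 7(W), 6(W) — all W, so L
n=14: →13(L), so W
n=15: →14(W), 9(W), 8(W) — all W, so L
n=16: →15(L), so W
n=17: →16(W), 11(W), 10(W) — all W, so L
n=18: →17(L), so W
n=19: →13(L), so W
n=20: →13(L), so W
n=21: →15(L), so W
n=22: →15(L), so W
n=23: →17(L), so W
n=24: →17(L), so W
n=25: →24(W), 19(W), 18(W) — all W, so L
n=26: →25(L), so W
Reading off the rows marked L gives the requested list; there are 7 such values of n.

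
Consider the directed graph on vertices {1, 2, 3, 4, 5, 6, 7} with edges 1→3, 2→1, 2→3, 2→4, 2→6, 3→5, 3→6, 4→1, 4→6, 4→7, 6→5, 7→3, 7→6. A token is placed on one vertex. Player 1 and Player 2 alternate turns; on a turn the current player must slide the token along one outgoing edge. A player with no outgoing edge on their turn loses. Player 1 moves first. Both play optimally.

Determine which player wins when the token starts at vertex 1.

Player 2 wins.

Work bottom-up. With no move the player to move loses. Otherwise the position is W if at least one move leads to an L position for the opponent, and L if every move leads to a W.
Every edge goes from a vertex to one that appears earlier in the order 5, 6, 3, 1, 7, 4, 2, so processing vertices in that order labels each vertex after all of its successors.
5: no outgoing edge → L
6: W (go to 5, an L position)
3: W (go to 5, an L position)
1: L (sole option 3(W) is W)
7: L (options 3(W), 6(W) are all W)
4: W (go to 7, an L position)
2: W (go to 1, an L position)
Every move from 1 reaches a W position, so the mover loses.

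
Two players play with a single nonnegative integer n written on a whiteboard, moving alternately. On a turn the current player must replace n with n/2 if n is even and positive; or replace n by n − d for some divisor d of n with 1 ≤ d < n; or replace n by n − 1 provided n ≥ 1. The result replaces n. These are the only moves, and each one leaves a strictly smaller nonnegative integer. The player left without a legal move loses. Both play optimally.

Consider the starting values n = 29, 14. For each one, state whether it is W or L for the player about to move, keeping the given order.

29: L, 14: W

Build the W/L table. Terminal = L. A non-terminal position is W if it has a move to some L; otherwise it is L.
n=0: no move → L
n=1: can move to 0, which is L ⇒ W
n=2: the only move is to 1(W), a W ⇒ L
n=3: can move to 2, which is L ⇒ W
n=4: can move to 2, which is L ⇒ W
n=5: the only move is to 4(W), a W ⇒ L
n=6: can move to 5, which is L ⇒ W
n=7: the only move is to 6(W), a W ⇒ L
n=8: can move to 7, which is L ⇒ W
n=9: moves to 6(W), 8(W); every one is W ⇒ L
n=10: can move to 5, which is L ⇒ W
n=11: the only move is to 10(W), a W ⇒ L
n=12: can move to 9, which is L ⇒ W
n=13: the only move is to 12(W), a W ⇒ L
n=14: can move to 7, which is L ⇒ W
n=15: moves to 10(W), 12(W), 14(W); every one is W ⇒ L
n=16: can move to 15, which is L ⇒ W
n=17: the only move is to 16(W), a W ⇒ L
n=18: can move to 9, which is L ⇒ W
n=19: the only move is to 18(W), a W ⇒ L
n=20: can move to 15, which is L ⇒ W
n=21: moves to 14(W), 18(W), 20(W); every one is W ⇒ L
n=22: can move to 11, which is L ⇒ W
n=23: the only move is to 22(W), a W ⇒ L
n=24: can move to 21, which is L ⇒ W
n=25: moves to 20(W), 24(W); every one is W ⇒ L
n=26: can move to 13, which is L ⇒ W
n=27: moves to 18(W), 24(W), 26(W); every one is W ⇒ L
n=28: can move to 21, which is L ⇒ W
n=29: the only move is to 28(W), a W ⇒ L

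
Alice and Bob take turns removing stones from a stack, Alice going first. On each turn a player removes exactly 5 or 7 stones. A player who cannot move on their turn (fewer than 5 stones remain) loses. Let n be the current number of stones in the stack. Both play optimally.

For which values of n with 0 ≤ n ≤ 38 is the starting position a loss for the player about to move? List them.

Work bottom-up. With no move the player to move loses. Otherwise the position is W if at least one move leads to an L position for the opponent, and L if every move leads to a W.
n=0: no move → L
n=1: no move → L
n=2: no move → L
n=3: no move → L
n=4: no move → L
n=5: W (go to 0, an L position)
n=6: W (go to 1, an L position)
n=7: W (go to 2, an L position)
n=8: W (go to 3, an L position)
n=9: W (go to 4, an L position)
n=10: W (go to 3, an L position)
n=11: W (go to 4, an L position)
n=12: L (options 7(W), 5(W) are all W)
n=13: L (options 8(W), 6(W) are all W)
n=14: L (options 9(W), 7(W) are all W)
n=15: L (options 10(W), 8(W) are all W)
n=16: L (options 11(W), 9(W) are all W)
n=17: W (go to 12, an L position)
n=18: W (go to 13, an L position)
n=19: W (go to 14, an L position)
n=20: W (go to 15, an L position)
n=21: W (go to 16, an L position)
n=22: W (go to 15, an L position)
n=23: W (go to 16, an L position)
n=24: L (options 19(W), 17(W) are all W)
n=25: L (options 20(W), 18(W) are all W)
n=26: L (options 21(W), 19(W) are all W)
n=27: L (options 22(W), 20(W) are all W)
n=28: L (options 23(W), 21(W) are all W)
n=29: W (go to 24, an L position)
n=30: W (go to 25, an L position)
n=31: W (go to 26, an L position)
n=32: W (go to 27, an L position)
n=33: W (go to 28, an L position)
n=34: W (go to 27, an L position)
n=35: W (go to 28, an L position)
n=36: L (options 31(W), 29(W) are all W)
n=37: L (options 32(W), 30(W) are all W)
n=38: L (options 33(W), 31(W) are all W)
The losing starting values of n are exactly the entries labelled L in this table (18 of them).

0, 1, 2, 3, 4, 12, 13, 14, 15, 16, 24, 25, 26, 27, 28, 36, 37, 38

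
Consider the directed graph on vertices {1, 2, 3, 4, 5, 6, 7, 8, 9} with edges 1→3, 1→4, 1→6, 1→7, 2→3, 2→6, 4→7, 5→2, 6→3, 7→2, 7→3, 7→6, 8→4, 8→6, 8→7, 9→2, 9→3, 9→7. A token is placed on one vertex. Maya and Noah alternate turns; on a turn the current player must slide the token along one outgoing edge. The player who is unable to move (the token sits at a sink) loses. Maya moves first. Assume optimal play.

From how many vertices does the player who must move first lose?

3

Compute win/loss labels from the base case upward. A position with no move is L. Any other position is W if it can reach an L in one move, else L.
Every edge goes from a vertex to one that appears earlier in the order 3, 6, 2, 7, 4, 8, 1, 9, 5, so processing vertices in that order labels each vertex after all of its successors.
3: no outgoing edge → L
6: W (go to 3, an L position)
2: W (go to 3, an L position)
7: W (go to 3, an L position)
4: L (sole option 7(W) is W)
8: W (go to 4, an L position)
1: W (go to 4, an L position)
9: W (go to 3, an L position)
5: L (sole option 2(W) is W)
The L vertices are 3, 4, 5; that is 3 in all.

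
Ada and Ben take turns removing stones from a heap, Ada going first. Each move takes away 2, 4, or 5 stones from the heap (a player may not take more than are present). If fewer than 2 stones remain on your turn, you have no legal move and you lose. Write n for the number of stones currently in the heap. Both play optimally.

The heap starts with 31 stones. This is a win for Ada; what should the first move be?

Positions with no move are L. A position that does have a move is losing for the player to move precisely when every available move leads to a winning position for the opponent. Fill in the labels:
n=0: no move → L
n=1: no move → L
n=2: W (go to 0, an L position)
n=3: W (go to 1, an L position)
n=4: W (go to 0, an L position)
n=5: W (go to 1, an L position)
n=6: W (go to 1, an L position)
n=7: L (options 5(W), 3(W), 2(W) are all W)
n=8: L (options 6(W), 4(W), 3(W) are all W)
n=9: W (go to 7, an L position)
n=10: W (go to 8, an L position)
n=11: W (go to 7, an L position)
n=12: W (go to 8, an L position)
n=13: W (go to 8, an L position)
n=14: L (options 12(W), 10(W), 9(W) are all W)
n=15: L (options 13(W), 11(W), 10(W) are all W)
n=16: W (go to 14, an L position)
n=17: W (go to 15, an L position)
n=18: W (go to 14, an L position)
n=19: W (go to 15, an L position)
n=20: W (go to 15, an L position)
n=21: L (options 19(W), 17(W), 16(W) are all W)
n=22: L (options 20(W), 18(W), 17(W) are all W)
n=23: W (go to 21, an L position)
n=24: W (go to 22, an L position)
n=25: W (go to 21, an L position)
n=26: W (go to 22, an L position)
n=27: W (go to 22, an L position)
n=28: L (options 26(W), 24(W), 23(W) are all W)
n=29: L (options 27(W), 25(W), 24(W) are all W)
n=30: W (go to 28, an L position)
n=31: W (go to 29, an L position)
From 31, the L positions reachable in one move are: 29.

Remove 2, leaving 29.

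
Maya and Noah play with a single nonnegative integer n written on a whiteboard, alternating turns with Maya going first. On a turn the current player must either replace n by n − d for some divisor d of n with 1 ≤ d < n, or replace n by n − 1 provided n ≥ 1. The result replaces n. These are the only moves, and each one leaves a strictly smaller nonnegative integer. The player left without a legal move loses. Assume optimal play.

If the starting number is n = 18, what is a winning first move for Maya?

Move to 9.

Use the standard recursion: the mover loses at a terminal position; elsewhere, the mover wins exactly when some move hands the opponent an L position.
n=0: no move → L
n=1: W (go to 0, an L position)
n=2: L (sole option 1(W) is W)
n=3: W (go to 2, an L position)
n=4: W (go to 2, an L position)
n=5: L (sole option 4(W) is W)
n=6: W (go to 5, an L position)
n=7: L (sole option 6(W) is W)
n=8: W (go to 7, an L position)
n=9: L (options 6(W), 8(W) are all W)
n=10: W (go to 5, an L position)
n=11: L (sole option 10(W) is W)
n=12: W (go to 9, an L position)
n=13: L (sole option 12(W) is W)
n=14: W (go to 7, an L position)
n=15: L (options 10(W), 12(W), 14(W) are all W)
n=16: W (go to 15, an L position)
n=17: L (sole option 16(W) is W)
n=18: W (go to 9, an L position)
From 18, the L positions reachable in one move are: 9, 15, 17. Any move reaching one of these is winning.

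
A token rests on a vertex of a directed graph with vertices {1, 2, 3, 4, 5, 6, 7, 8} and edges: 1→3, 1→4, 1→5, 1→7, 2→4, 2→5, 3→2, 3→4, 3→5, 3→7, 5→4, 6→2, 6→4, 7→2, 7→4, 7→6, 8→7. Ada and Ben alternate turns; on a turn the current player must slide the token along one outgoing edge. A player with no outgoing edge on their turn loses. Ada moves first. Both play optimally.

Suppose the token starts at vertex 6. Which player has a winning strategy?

Ada wins.

Work bottom-up. With no move the player to move loses. Otherwise the position is W if at least one move leads to an L position for the opponent, and L if every move leads to a W.
Every edge goes from a vertex to one that appears earlier in the order 4, 5, 2, 6, 7, 8, 3, 1, so processing vertices in that order labels each vertex after all of its successors.
4: no outgoing edge → L
5: W (go to 4, an L position)
2: W (go to 4, an L position)
6: W (go to 4, an L position)
7: W (go to 4, an L position)
8: L (sole option 7(W) is W)
3: W (go to 4, an L position)
1: W (go to 4, an L position)
The starting position 6 is W: Ada should move to 4, handing over an L position.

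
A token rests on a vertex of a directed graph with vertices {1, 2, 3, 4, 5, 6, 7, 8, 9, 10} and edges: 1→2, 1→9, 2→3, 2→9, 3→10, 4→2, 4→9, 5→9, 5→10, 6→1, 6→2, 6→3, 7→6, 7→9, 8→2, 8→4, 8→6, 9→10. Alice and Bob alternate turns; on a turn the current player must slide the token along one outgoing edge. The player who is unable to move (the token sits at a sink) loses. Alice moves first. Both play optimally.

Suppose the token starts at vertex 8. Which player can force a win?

Compute win/loss labels from the base case upward. A position with no move is L. Any other position is W if it can reach an L in one move, else L.
Every edge goes from a vertex to one that appears earlier in the order 10, 9, 3, 2, 1, 4, 6, 8, 7, 5, so processing vertices in that order labels each vertex after all of its successors.
10: no outgoing edge → L
9: W (go to 10, an L position)
3: W (go to 10, an L position)
2: L (options 3(W), 9(W) are all W)
1: W (go to 2, an L position)
4: W (go to 2, an L position)
6: W (go to 2, an L position)
8: W (go to 2, an L position)
7: L (options 6(W), 9(W) are all W)
5: W (go to 10, an L position)
The starting position 8 is W: Alice should move to 2, handing over an L position.

Alice wins.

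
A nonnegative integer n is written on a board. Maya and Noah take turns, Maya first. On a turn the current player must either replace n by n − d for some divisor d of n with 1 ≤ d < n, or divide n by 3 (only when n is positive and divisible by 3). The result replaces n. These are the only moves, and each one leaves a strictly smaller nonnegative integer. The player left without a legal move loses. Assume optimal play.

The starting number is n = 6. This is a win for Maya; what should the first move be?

Move to 4.

Label each position W (a win for the player to move) or L (a loss). A position with no legal move is L; any other position is W exactly when some move reaches an L, and L when every move reaches a W.
n=0: no move → L
n=1: no move → L
n=2: can move to 1, which is L ⇒ W
n=3: can move to 1, which is L ⇒ W
n=4: moves to 2(W), 3(W); every one is W ⇒ L
n=5: can move to 4, which is L ⇒ W
n=6: can move to 4, which is L ⇒ W
From 6, the L positions reachable in one move are: 4.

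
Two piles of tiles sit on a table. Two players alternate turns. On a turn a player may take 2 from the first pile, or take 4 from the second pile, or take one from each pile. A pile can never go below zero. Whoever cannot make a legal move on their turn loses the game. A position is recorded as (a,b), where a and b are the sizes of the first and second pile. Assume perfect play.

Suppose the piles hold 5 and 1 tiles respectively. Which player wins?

Label each position W (a win for the player to move) or L (a loss). A position with no legal move is L; any other position is W exactly when some move reaches an L, and L when every move reaches a W.
No move ever increases a pile, so every position that can arise here has a ≤ 5 and b ≤ 1; it is enough to label the cells with 0 ≤ a ≤ 5 and 0 ≤ b ≤ 1.
Every move lowers a or b (never raises either), so fill the grid row by row in increasing a, and left to right within a row: each cell's successors are then already labelled.
      b=0  b=1
a=0:    L    L
a=1:    L    W
a=2:    W    W
a=3:    W    L
a=4:    L    L
a=5:    L    W
Cells with no legal move (terminal, hence L): (0,0), (0,1), (1,0).
The remaining L cells, each justified by listing all of its moves:
(3,1): L (options (1,1)(W), (2,0)(W) are all W)
(4,0): L (sole option (2,0)(W) is W)
(4,1): L (options (2,1)(W), (3,0)(W) are all W)
(5,0): L (sole option (3,0)(W) is W)
Every other cell has at least one move into one of the L cells above, so it is W.
The starting position (5,1) is W: the player to move should move to (3,1), handing over an L position.

The first player wins.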